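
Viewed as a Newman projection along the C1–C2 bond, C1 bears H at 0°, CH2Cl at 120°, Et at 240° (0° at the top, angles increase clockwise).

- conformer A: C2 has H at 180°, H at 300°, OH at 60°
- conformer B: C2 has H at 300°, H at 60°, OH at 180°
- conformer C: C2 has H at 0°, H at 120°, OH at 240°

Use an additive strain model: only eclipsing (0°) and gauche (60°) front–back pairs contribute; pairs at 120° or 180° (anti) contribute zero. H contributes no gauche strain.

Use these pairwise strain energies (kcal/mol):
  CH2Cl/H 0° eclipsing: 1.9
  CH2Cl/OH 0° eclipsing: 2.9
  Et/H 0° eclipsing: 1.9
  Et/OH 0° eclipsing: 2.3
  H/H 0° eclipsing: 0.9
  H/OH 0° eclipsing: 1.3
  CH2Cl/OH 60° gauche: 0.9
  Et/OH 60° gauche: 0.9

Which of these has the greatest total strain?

C

A is staggered. CH2Cl at 120° is gauche with OH at 60° (0.9). Total 0.9 kcal/mol.
B is staggered. CH2Cl at 120° is gauche with OH at 180° (0.9); Et at 240° is gauche with OH at 180° (0.9). Total 1.8 kcal/mol.
C is eclipsed. H at 0° is eclipsed with H at 0° (0.9); CH2Cl at 120° is eclipsed with H at 120° (1.9); Et at 240° is eclipsed with OH at 240° (2.3). Total 5.1 kcal/mol.
C has the highest total (5.1 kcal/mol).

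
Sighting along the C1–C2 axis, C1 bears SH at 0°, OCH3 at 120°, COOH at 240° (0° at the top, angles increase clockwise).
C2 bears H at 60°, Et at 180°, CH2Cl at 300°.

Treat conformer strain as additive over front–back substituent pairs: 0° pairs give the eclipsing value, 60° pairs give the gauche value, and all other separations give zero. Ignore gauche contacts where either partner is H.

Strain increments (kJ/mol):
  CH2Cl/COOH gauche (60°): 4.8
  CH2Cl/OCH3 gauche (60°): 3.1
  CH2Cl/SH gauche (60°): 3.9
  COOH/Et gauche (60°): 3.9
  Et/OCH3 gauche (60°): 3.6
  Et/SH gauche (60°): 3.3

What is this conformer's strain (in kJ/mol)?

This conformer is staggered. SH at 0° is gauche with CH2Cl at 300° (3.9); OCH3 at 120° is gauche with Et at 180° (3.6); COOH at 240° is gauche with Et at 180° (3.9); COOH at 240° is gauche with CH2Cl at 300° (4.8). Total 16.2 kJ/mol.

16.2 kJ/mol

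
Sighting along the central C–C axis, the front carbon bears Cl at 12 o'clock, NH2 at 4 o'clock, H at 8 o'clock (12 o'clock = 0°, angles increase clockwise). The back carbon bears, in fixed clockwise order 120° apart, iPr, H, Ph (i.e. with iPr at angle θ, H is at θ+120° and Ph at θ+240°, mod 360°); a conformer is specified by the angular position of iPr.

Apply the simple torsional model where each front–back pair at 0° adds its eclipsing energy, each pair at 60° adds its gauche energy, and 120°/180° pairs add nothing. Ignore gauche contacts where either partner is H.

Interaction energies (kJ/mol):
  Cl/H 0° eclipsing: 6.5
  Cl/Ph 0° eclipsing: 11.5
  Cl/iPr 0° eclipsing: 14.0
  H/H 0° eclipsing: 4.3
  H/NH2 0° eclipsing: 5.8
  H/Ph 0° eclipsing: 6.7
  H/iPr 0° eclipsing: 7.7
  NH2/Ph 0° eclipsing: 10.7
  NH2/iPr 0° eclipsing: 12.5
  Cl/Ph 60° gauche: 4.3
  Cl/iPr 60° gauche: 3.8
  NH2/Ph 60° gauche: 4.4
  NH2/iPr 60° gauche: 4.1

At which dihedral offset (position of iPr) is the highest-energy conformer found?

iPr at 0° is eclipsed. Cl at 0° is eclipsed with iPr at 0° (14.0); NH2 at 120° is eclipsed with H at 120° (5.8); H at 240° is eclipsed with Ph at 240° (6.7). Total 26.5 kJ/mol.
iPr at 60° is staggered. Cl at 0° is gauche with iPr at 60° (3.8); Cl at 0° is gauche with Ph at 300° (4.3); NH2 at 120° is gauche with iPr at 60° (4.1). Total 12.2 kJ/mol.
iPr at 120° is eclipsed. Cl at 0° is eclipsed with Ph at 0° (11.5); NH2 at 120° is eclipsed with iPr at 120° (12.5); H at 240° is eclipsed with H at 240° (4.3). Total 28.3 kJ/mol.
iPr at 180° is staggered. Cl at 0° is gauche with Ph at 60° (4.3); NH2 at 120° is gauche with iPr at 180° (4.1); NH2 at 120° is gauche with Ph at 60° (4.4). Total 12.8 kJ/mol.
iPr at 240° is eclipsed. Cl at 0° is eclipsed with H at 0° (6.5); NH2 at 120° is eclipsed with Ph at 120° (10.7); H at 240° is eclipsed with iPr at 240° (7.7). Total 24.9 kJ/mol.
iPr at 300° is staggered. Cl at 0° is gauche with iPr at 300° (3.8); NH2 at 120° is gauche with Ph at 180° (4.4). Total 8.2 kJ/mol.
The maximum (28.3 kJ/mol) occurs with iPr at 120°.

120°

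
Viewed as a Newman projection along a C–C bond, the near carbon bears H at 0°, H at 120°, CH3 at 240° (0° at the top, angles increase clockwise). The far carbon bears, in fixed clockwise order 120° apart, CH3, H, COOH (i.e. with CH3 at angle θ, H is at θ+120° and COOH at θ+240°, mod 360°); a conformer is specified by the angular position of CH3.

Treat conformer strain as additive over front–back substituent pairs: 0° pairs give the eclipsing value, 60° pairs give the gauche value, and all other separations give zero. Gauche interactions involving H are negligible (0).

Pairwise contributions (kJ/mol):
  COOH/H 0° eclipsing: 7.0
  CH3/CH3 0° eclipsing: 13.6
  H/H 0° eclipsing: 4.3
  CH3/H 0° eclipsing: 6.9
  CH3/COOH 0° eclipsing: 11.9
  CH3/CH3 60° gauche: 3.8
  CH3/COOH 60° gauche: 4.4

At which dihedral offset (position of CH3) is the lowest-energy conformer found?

180°

CH3 at 0° (eclipsed): H–CH3 eclipsed, H–H eclipsed, CH3–COOH eclipsed; 6.9 + 4.3 + 11.9 = 23.1 kJ/mol.
CH3 at 60° (staggered): CH3–COOH gauche; 4.4 = 4.4 kJ/mol.
CH3 at 120° (eclipsed): H–COOH eclipsed, H–CH3 eclipsed, CH3–H eclipsed; 7.0 + 6.9 + 6.9 = 20.8 kJ/mol.
CH3 at 180° (staggered): CH3–CH3 gauche; 3.8 = 3.8 kJ/mol.
CH3 at 240° (eclipsed): H–H eclipsed, H–COOH eclipsed, CH3–CH3 eclipsed; 4.3 + 7.0 + 13.6 = 24.9 kJ/mol.
CH3 at 300° (staggered): CH3–CH3 gauche, CH3–COOH gauche; 3.8 + 4.4 = 8.2 kJ/mol.
The minimum (3.8 kJ/mol) occurs with CH3 at 180°.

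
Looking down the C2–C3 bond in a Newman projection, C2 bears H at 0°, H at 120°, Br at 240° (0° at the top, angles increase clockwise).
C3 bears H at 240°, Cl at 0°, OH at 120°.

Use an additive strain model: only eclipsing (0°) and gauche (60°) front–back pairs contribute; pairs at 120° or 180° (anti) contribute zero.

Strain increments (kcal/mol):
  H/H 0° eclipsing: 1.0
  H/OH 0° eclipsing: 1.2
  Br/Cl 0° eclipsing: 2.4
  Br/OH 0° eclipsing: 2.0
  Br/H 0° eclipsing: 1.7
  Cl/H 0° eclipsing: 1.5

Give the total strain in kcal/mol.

4.4 kcal/mol

This conformer (eclipsed): H–Cl eclipsed, H–OH eclipsed, Br–H eclipsed; 1.5 + 1.2 + 1.7 = 4.4 kcal/mol.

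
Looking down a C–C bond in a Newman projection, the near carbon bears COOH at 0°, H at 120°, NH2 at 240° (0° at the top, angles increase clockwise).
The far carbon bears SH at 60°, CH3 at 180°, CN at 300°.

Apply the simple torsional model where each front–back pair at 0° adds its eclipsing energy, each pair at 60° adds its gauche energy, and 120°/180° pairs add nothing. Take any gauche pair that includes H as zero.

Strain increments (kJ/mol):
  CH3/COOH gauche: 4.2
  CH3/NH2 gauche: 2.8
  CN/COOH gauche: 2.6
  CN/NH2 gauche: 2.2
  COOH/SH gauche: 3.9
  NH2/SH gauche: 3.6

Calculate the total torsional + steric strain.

This conformer is staggered. COOH at 0° is gauche with SH at 60° (3.9); COOH at 0° is gauche with CN at 300° (2.6); NH2 at 240° is gauche with CH3 at 180° (2.8); NH2 at 240° is gauche with CN at 300° (2.2). Total 11.5 kJ/mol.

11.5 kJ/mol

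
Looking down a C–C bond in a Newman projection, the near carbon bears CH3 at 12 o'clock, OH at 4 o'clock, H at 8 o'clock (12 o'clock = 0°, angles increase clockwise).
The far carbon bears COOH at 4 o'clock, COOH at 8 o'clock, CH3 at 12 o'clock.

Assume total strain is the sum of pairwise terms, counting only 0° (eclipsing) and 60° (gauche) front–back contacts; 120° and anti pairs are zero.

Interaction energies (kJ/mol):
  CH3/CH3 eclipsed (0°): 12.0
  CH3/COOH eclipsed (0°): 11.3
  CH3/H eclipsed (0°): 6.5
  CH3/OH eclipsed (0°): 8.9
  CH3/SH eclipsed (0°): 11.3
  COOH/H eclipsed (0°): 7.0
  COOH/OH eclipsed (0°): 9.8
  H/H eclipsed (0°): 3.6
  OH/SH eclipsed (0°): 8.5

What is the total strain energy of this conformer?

This conformer (eclipsed): CH3–CH3 eclipsed, OH–COOH eclipsed, H–COOH eclipsed; 12.0 + 9.8 + 7.0 = 28.8 kJ/mol.

28.8 kJ/mol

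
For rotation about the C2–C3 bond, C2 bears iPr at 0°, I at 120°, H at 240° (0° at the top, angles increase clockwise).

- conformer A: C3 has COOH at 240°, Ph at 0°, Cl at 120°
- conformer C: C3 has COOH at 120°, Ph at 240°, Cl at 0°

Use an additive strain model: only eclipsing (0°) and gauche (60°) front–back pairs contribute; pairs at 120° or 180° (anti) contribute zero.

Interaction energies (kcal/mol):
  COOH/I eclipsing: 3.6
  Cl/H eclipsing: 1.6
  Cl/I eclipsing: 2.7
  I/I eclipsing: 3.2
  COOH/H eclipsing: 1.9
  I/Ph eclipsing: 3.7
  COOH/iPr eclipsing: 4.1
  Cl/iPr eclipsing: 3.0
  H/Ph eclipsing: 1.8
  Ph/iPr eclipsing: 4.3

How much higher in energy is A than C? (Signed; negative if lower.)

+0.5 kcal/mol

A is eclipsed. iPr at 0° is eclipsed with Ph at 0° (4.3); I at 120° is eclipsed with Cl at 120° (2.7); H at 240° is eclipsed with COOH at 240° (1.9). Total 8.9 kcal/mol.
C is eclipsed. iPr at 0° is eclipsed with Cl at 0° (3.0); I at 120° is eclipsed with COOH at 120° (3.6); H at 240° is eclipsed with Ph at 240° (1.8). Total 8.4 kcal/mol.
E(A) − E(C) = 8.9 − 8.4 = +0.5 kcal/mol.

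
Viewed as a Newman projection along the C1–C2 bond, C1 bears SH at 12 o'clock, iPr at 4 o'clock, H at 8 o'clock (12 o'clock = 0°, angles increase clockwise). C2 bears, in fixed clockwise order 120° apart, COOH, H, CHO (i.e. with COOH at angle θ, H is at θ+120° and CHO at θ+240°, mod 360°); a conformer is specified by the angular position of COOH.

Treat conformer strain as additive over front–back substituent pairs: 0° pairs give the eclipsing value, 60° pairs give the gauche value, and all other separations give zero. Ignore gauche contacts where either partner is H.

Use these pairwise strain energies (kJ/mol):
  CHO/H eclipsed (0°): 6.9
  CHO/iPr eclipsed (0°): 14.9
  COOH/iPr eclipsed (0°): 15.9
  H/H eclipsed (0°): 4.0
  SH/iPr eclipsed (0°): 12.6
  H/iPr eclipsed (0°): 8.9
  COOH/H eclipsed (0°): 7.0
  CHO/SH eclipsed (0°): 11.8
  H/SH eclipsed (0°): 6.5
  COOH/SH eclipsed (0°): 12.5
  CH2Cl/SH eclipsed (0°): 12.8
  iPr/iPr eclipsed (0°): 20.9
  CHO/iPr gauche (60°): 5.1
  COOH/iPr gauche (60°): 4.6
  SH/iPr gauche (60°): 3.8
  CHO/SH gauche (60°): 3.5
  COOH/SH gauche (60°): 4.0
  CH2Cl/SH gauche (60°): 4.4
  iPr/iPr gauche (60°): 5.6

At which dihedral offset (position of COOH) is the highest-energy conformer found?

120°

COOH at 0° (eclipsed): SH–COOH eclipsed, iPr–H eclipsed, H–CHO eclipsed; 12.5 + 8.9 + 6.9 = 28.3 kJ/mol.
COOH at 60° (staggered): SH–COOH gauche, SH–CHO gauche, iPr–COOH gauche; 4.0 + 3.5 + 4.6 = 12.1 kJ/mol.
COOH at 120° (eclipsed): SH–CHO eclipsed, iPr–COOH eclipsed, H–H eclipsed; 11.8 + 15.9 + 4.0 = 31.7 kJ/mol.
COOH at 180° (staggered): SH–CHO gauche, iPr–COOH gauche, iPr–CHO gauche; 3.5 + 4.6 + 5.1 = 13.2 kJ/mol.
COOH at 240° (eclipsed): SH–H eclipsed, iPr–CHO eclipsed, H–COOH eclipsed; 6.5 + 14.9 + 7.0 = 28.4 kJ/mol.
COOH at 300° (staggered): SH–COOH gauche, iPr–CHO gauche; 4.0 + 5.1 = 9.1 kJ/mol.
The maximum (31.7 kJ/mol) occurs with COOH at 120°.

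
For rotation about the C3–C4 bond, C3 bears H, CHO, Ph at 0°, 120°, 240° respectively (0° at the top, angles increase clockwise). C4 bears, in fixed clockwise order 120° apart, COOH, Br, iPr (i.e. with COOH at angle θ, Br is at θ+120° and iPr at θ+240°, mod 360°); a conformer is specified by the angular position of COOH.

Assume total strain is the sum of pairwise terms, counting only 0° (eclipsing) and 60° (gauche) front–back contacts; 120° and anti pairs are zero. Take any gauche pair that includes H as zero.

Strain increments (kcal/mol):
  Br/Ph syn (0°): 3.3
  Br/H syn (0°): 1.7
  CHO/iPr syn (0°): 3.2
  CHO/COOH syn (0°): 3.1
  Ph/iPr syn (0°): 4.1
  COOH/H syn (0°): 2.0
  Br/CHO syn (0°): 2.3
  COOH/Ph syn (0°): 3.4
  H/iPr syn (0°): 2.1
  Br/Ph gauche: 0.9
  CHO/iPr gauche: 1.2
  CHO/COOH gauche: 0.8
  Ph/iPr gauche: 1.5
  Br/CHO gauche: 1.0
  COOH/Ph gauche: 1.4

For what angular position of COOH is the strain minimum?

60°

COOH at 0° is eclipsed. H at 0° is eclipsed with COOH at 0° (2.0); CHO at 120° is eclipsed with Br at 120° (2.3); Ph at 240° is eclipsed with iPr at 240° (4.1). Total 8.4 kcal/mol.
COOH at 60° is staggered. CHO at 120° is gauche with COOH at 60° (0.8); CHO at 120° is gauche with Br at 180° (1.0); Ph at 240° is gauche with Br at 180° (0.9); Ph at 240° is gauche with iPr at 300° (1.5). Total 4.2 kcal/mol.
COOH at 120° is eclipsed. H at 0° is eclipsed with iPr at 0° (2.1); CHO at 120° is eclipsed with COOH at 120° (3.1); Ph at 240° is eclipsed with Br at 240° (3.3). Total 8.5 kcal/mol.
COOH at 180° is staggered. CHO at 120° is gauche with COOH at 180° (0.8); CHO at 120° is gauche with iPr at 60° (1.2); Ph at 240° is gauche with COOH at 180° (1.4); Ph at 240° is gauche with Br at 300° (0.9). Total 4.3 kcal/mol.
COOH at 240° is eclipsed. H at 0° is eclipsed with Br at 0° (1.7); CHO at 120° is eclipsed with iPr at 120° (3.2); Ph at 240° is eclipsed with COOH at 240° (3.4). Total 8.3 kcal/mol.
COOH at 300° is staggered. CHO at 120° is gauche with Br at 60° (1.0); CHO at 120° is gauche with iPr at 180° (1.2); Ph at 240° is gauche with COOH at 300° (1.4); Ph at 240° is gauche with iPr at 180° (1.5). Total 5.1 kcal/mol.
The minimum (4.2 kcal/mol) occurs with COOH at 60°.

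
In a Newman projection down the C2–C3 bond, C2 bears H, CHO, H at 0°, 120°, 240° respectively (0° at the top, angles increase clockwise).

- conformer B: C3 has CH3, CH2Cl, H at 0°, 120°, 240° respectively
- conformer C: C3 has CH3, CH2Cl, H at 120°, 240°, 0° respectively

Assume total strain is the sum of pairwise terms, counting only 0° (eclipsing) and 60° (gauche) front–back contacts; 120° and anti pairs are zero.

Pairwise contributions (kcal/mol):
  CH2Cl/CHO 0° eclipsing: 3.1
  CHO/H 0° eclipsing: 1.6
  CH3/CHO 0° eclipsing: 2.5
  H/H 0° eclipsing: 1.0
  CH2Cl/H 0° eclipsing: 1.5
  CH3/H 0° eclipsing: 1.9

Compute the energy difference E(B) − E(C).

+1.0 kcal/mol

B (eclipsed): H–CH3 eclipsed, CHO–CH2Cl eclipsed, H–H eclipsed; 1.9 + 3.1 + 1.0 = 6.0 kcal/mol.
C (eclipsed): H–H eclipsed, CHO–CH3 eclipsed, H–CH2Cl eclipsed; 1.0 + 2.5 + 1.5 = 5.0 kcal/mol.
E(B) − E(C) = 6.0 − 5.0 = +1.0 kcal/mol.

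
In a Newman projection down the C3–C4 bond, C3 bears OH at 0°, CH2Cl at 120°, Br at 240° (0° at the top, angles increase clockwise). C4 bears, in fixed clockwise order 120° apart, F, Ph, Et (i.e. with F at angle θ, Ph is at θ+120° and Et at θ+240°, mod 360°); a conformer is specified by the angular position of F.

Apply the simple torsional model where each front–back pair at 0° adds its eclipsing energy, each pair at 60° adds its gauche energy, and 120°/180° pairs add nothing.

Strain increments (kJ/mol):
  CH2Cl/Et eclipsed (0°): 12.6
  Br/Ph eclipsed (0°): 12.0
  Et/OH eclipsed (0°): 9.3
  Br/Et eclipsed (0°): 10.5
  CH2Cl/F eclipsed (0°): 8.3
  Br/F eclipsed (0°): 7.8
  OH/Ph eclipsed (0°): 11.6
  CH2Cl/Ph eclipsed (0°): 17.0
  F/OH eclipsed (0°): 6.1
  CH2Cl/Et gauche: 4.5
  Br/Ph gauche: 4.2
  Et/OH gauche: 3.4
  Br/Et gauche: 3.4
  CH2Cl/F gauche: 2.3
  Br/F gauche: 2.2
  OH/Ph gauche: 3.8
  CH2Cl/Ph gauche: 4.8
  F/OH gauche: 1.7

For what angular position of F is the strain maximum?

0°

F at 0° is eclipsed. OH at 0° is eclipsed with F at 0° (6.1); CH2Cl at 120° is eclipsed with Ph at 120° (17.0); Br at 240° is eclipsed with Et at 240° (10.5). Total 33.6 kJ/mol.
F at 60° is staggered. OH at 0° is gauche with F at 60° (1.7); OH at 0° is gauche with Et at 300° (3.4); CH2Cl at 120° is gauche with F at 60° (2.3); CH2Cl at 120° is gauche with Ph at 180° (4.8); Br at 240° is gauche with Ph at 180° (4.2); Br at 240° is gauche with Et at 300° (3.4). Total 19.8 kJ/mol.
F at 120° is eclipsed. OH at 0° is eclipsed with Et at 0° (9.3); CH2Cl at 120° is eclipsed with F at 120° (8.3); Br at 240° is eclipsed with Ph at 240° (12.0). Total 29.6 kJ/mol.
F at 180° is staggered. OH at 0° is gauche with Ph at 300° (3.8); OH at 0° is gauche with Et at 60° (3.4); CH2Cl at 120° is gauche with F at 180° (2.3); CH2Cl at 120° is gauche with Et at 60° (4.5); Br at 240° is gauche with F at 180° (2.2); Br at 240° is gauche with Ph at 300° (4.2). Total 20.4 kJ/mol.
F at 240° is eclipsed. OH at 0° is eclipsed with Ph at 0° (11.6); CH2Cl at 120° is eclipsed with Et at 120° (12.6); Br at 240° is eclipsed with F at 240° (7.8). Total 32.0 kJ/mol.
F at 300° is staggered. OH at 0° is gauche with F at 300° (1.7); OH at 0° is gauche with Ph at 60° (3.8); CH2Cl at 120° is gauche with Ph at 60° (4.8); CH2Cl at 120° is gauche with Et at 180° (4.5); Br at 240° is gauche with F at 300° (2.2); Br at 240° is gauche with Et at 180° (3.4). Total 20.4 kJ/mol.
The maximum (33.6 kJ/mol) occurs with F at 0°.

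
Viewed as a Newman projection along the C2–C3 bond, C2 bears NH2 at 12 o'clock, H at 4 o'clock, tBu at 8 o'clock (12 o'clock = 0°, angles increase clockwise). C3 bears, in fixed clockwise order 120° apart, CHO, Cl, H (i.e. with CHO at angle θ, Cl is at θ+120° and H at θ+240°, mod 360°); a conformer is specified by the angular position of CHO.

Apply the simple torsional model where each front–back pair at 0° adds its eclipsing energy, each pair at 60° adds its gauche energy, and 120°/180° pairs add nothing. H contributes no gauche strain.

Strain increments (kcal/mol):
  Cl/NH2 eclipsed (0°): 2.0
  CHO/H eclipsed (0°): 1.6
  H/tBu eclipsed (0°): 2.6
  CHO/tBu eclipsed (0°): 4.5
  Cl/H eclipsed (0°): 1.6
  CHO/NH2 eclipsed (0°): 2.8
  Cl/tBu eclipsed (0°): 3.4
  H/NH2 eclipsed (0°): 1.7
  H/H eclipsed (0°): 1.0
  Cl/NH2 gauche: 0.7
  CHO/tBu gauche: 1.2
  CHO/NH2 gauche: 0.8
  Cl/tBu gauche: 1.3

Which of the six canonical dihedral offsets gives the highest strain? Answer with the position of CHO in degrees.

240°

CHO at 0° (eclipsed): NH2–CHO eclipsed, H–Cl eclipsed, tBu–H eclipsed; 2.8 + 1.6 + 2.6 = 7.0 kcal/mol.
CHO at 60° (staggered): NH2–CHO gauche, tBu–Cl gauche; 0.8 + 1.3 = 2.1 kcal/mol.
CHO at 120° (eclipsed): NH2–H eclipsed, H–CHO eclipsed, tBu–Cl eclipsed; 1.7 + 1.6 + 3.4 = 6.7 kcal/mol.
CHO at 180° (staggered): NH2–Cl gauche, tBu–CHO gauche, tBu–Cl gauche; 0.7 + 1.2 + 1.3 = 3.2 kcal/mol.
CHO at 240° (eclipsed): NH2–Cl eclipsed, H–H eclipsed, tBu–CHO eclipsed; 2.0 + 1.0 + 4.5 = 7.5 kcal/mol.
CHO at 300° (staggered): NH2–CHO gauche, NH2–Cl gauche, tBu–CHO gauche; 0.8 + 0.7 + 1.2 = 2.7 kcal/mol.
The maximum (7.5 kcal/mol) occurs with CHO at 240°.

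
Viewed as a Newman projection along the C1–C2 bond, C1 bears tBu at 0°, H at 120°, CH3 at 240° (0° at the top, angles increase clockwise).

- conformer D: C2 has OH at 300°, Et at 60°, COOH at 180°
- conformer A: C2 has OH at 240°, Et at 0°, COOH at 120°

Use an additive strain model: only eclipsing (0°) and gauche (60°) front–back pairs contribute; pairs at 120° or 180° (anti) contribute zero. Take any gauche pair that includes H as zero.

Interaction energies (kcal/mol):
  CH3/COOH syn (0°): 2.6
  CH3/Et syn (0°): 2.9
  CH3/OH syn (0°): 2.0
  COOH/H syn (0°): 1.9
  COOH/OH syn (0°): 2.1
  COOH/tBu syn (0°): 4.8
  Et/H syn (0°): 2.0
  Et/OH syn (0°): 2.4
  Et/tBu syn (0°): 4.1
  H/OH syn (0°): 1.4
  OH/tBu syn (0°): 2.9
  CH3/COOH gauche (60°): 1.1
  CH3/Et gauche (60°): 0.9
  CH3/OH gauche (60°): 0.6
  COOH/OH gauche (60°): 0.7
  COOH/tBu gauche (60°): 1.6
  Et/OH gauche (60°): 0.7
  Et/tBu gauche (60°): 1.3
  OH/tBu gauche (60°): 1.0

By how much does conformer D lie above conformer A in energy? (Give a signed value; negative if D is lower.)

-4.0 kcal/mol

D (staggered): tBu(0°)/OH(300°) gauche 1.0; tBu(0°)/Et(60°) gauche 1.3; CH3(240°)/OH(300°) gauche 0.6; CH3(240°)/COOH(180°) gauche 1.1 → 4.0 kcal/mol.
A (eclipsed): tBu(0°)/Et(0°) eclipsed 4.1; H(120°)/COOH(120°) eclipsed 1.9; CH3(240°)/OH(240°) eclipsed 2.0 → 8.0 kcal/mol.
E(D) − E(A) = 4.0 − 8.0 = -4.0 kcal/mol.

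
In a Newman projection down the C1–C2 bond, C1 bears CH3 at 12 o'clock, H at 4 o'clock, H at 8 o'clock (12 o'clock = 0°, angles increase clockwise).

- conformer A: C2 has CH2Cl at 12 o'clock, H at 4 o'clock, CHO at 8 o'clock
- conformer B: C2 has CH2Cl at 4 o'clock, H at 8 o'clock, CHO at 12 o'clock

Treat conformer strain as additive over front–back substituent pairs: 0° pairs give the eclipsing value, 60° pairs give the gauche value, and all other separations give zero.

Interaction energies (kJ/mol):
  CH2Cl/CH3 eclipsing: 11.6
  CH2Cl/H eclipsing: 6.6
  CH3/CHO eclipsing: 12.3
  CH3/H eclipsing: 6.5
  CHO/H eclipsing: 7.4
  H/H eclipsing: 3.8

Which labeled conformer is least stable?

A

A (eclipsed): CH3–CH2Cl eclipsed, H–H eclipsed, H–CHO eclipsed; 11.6 + 3.8 + 7.4 = 22.8 kJ/mol.
B (eclipsed): CH3–CHO eclipsed, H–CH2Cl eclipsed, H–H eclipsed; 12.3 + 6.6 + 3.8 = 22.7 kJ/mol.
A has the highest total (22.8 kJ/mol).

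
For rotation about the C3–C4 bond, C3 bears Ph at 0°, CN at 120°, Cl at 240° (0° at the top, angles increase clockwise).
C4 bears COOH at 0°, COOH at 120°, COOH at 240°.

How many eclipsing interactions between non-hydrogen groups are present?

Non-H eclipsing pairs: Ph(0°)/COOH(0°); CN(120°)/COOH(120°); Cl(240°)/COOH(240°) — 3 interactions.

3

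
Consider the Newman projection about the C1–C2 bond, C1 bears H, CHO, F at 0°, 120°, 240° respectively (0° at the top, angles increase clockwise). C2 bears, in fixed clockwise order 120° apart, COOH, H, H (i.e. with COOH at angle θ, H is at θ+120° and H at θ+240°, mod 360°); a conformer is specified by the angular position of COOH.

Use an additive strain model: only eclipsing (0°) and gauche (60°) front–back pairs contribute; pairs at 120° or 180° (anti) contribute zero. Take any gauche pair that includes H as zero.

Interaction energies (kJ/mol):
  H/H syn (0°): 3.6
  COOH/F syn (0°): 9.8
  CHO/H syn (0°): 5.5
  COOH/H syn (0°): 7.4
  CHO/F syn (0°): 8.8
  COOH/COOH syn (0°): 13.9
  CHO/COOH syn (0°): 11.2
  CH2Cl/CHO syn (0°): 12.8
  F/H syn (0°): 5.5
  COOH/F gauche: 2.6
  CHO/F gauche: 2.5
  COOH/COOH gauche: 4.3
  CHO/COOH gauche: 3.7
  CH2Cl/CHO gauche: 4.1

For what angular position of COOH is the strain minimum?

COOH at 0° (eclipsed): H(0°)/COOH(0°) eclipsed 7.4; CHO(120°)/H(120°) eclipsed 5.5; F(240°)/H(240°) eclipsed 5.5 → 18.4 kJ/mol.
COOH at 60° (staggered): CHO(120°)/COOH(60°) gauche 3.7 → 3.7 kJ/mol.
COOH at 120° (eclipsed): H(0°)/H(0°) eclipsed 3.6; CHO(120°)/COOH(120°) eclipsed 11.2; F(240°)/H(240°) eclipsed 5.5 → 20.3 kJ/mol.
COOH at 180° (staggered): CHO(120°)/COOH(180°) gauche 3.7; F(240°)/COOH(180°) gauche 2.6 → 6.3 kJ/mol.
COOH at 240° (eclipsed): H(0°)/H(0°) eclipsed 3.6; CHO(120°)/H(120°) eclipsed 5.5; F(240°)/COOH(240°) eclipsed 9.8 → 18.9 kJ/mol.
COOH at 300° (staggered): F(240°)/COOH(300°) gauche 2.6 → 2.6 kJ/mol.
The minimum (2.6 kJ/mol) occurs with COOH at 300°.

300°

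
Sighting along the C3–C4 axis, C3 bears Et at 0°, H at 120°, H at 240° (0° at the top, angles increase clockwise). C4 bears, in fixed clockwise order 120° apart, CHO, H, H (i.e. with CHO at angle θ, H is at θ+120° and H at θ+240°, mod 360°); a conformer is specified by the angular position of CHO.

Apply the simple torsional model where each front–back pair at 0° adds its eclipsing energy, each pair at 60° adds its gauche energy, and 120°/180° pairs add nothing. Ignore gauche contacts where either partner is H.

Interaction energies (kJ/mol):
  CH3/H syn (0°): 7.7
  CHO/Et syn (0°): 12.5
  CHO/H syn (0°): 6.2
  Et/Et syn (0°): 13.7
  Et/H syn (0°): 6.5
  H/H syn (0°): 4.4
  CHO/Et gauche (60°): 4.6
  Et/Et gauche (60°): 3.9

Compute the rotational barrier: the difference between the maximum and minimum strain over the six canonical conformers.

CHO at 0° (eclipsed): Et–CHO eclipsed, H–H eclipsed, H–H eclipsed; 12.5 + 4.4 + 4.4 = 21.3 kJ/mol.
CHO at 60° (staggered): Et–CHO gauche; 4.6 = 4.6 kJ/mol.
CHO at 120° (eclipsed): Et–H eclipsed, H–CHO eclipsed, H–H eclipsed; 6.5 + 6.2 + 4.4 = 17.1 kJ/mol.
CHO at 180° (staggered): no non-H gauche contacts → 0.0 kJ/mol.
CHO at 240° (eclipsed): Et–H eclipsed, H–H eclipsed, H–CHO eclipsed; 6.5 + 4.4 + 6.2 = 17.1 kJ/mol.
CHO at 300° (staggered): Et–CHO gauche; 4.6 = 4.6 kJ/mol.
Max at 0° (21.3 kJ/mol), min at 180° (0.0 kJ/mol); barrier = 21.3 kJ/mol.

21.3 kJ/mol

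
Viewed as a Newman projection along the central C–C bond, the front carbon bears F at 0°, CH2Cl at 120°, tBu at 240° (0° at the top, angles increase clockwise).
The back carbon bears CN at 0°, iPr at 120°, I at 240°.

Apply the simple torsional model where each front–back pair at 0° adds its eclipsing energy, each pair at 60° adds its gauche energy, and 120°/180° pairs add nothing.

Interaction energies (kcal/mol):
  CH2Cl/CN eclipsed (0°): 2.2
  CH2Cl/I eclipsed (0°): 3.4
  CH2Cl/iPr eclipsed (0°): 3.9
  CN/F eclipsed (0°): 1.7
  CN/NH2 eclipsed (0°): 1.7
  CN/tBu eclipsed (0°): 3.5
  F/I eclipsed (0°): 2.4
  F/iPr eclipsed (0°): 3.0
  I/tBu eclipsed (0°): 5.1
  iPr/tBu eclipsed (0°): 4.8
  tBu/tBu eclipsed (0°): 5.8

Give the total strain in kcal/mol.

This conformer is eclipsed. F at 0° is eclipsed with CN at 0° (1.7); CH2Cl at 120° is eclipsed with iPr at 120° (3.9); tBu at 240° is eclipsed with I at 240° (5.1). Total 10.7 kcal/mol.

10.7 kcal/mol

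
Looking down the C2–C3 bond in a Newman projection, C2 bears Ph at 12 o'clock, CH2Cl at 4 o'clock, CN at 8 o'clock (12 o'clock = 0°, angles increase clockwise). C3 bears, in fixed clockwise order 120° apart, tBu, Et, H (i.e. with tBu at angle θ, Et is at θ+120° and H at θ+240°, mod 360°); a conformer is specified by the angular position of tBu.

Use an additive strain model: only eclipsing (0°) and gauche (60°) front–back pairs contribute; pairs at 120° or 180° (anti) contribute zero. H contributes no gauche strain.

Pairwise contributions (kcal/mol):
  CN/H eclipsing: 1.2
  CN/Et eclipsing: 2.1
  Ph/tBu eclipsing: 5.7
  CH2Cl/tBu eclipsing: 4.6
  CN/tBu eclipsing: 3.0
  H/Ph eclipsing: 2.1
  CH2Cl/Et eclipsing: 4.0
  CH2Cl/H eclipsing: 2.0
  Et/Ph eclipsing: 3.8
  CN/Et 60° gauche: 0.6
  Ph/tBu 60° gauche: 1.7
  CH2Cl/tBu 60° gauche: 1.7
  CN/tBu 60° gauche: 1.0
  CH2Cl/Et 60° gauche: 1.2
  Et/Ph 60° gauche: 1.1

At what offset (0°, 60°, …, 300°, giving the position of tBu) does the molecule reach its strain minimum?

tBu at 0° is eclipsed. Ph at 0° is eclipsed with tBu at 0° (5.7); CH2Cl at 120° is eclipsed with Et at 120° (4.0); CN at 240° is eclipsed with H at 240° (1.2). Total 10.9 kcal/mol.
tBu at 60° is staggered. Ph at 0° is gauche with tBu at 60° (1.7); CH2Cl at 120° is gauche with tBu at 60° (1.7); CH2Cl at 120° is gauche with Et at 180° (1.2); CN at 240° is gauche with Et at 180° (0.6). Total 5.2 kcal/mol.
tBu at 120° is eclipsed. Ph at 0° is eclipsed with H at 0° (2.1); CH2Cl at 120° is eclipsed with tBu at 120° (4.6); CN at 240° is eclipsed with Et at 240° (2.1). Total 8.8 kcal/mol.
tBu at 180° is staggered. Ph at 0° is gauche with Et at 300° (1.1); CH2Cl at 120° is gauche with tBu at 180° (1.7); CN at 240° is gauche with tBu at 180° (1.0); CN at 240° is gauche with Et at 300° (0.6). Total 4.4 kcal/mol.
tBu at 240° is eclipsed. Ph at 0° is eclipsed with Et at 0° (3.8); CH2Cl at 120° is eclipsed with H at 120° (2.0); CN at 240° is eclipsed with tBu at 240° (3.0). Total 8.8 kcal/mol.
tBu at 300° is staggered. Ph at 0° is gauche with tBu at 300° (1.7); Ph at 0° is gauche with Et at 60° (1.1); CH2Cl at 120° is gauche with Et at 60° (1.2); CN at 240° is gauche with tBu at 300° (1.0). Total 5.0 kcal/mol.
The minimum (4.4 kcal/mol) occurs with tBu at 180°.

180°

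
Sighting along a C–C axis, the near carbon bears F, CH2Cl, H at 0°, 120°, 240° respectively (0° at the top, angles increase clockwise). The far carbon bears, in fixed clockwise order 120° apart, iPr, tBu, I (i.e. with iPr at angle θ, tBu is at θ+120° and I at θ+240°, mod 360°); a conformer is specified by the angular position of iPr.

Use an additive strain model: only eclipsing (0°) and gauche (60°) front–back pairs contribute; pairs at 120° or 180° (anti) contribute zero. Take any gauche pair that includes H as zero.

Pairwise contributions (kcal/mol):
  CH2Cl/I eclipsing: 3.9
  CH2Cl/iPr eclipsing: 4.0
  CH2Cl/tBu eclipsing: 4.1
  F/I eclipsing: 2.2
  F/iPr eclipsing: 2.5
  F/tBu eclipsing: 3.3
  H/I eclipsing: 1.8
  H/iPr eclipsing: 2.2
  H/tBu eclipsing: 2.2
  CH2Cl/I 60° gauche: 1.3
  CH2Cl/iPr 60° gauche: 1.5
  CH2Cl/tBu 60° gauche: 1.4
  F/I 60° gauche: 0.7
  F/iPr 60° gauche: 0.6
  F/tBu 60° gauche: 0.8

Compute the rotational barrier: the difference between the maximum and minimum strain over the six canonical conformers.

iPr at 0° (eclipsed): F(0°)/iPr(0°) eclipsed 2.5; CH2Cl(120°)/tBu(120°) eclipsed 4.1; H(240°)/I(240°) eclipsed 1.8 → 8.4 kcal/mol.
iPr at 60° (staggered): F(0°)/iPr(60°) gauche 0.6; F(0°)/I(300°) gauche 0.7; CH2Cl(120°)/iPr(60°) gauche 1.5; CH2Cl(120°)/tBu(180°) gauche 1.4 → 4.2 kcal/mol.
iPr at 120° (eclipsed): F(0°)/I(0°) eclipsed 2.2; CH2Cl(120°)/iPr(120°) eclipsed 4.0; H(240°)/tBu(240°) eclipsed 2.2 → 8.4 kcal/mol.
iPr at 180° (staggered): F(0°)/tBu(300°) gauche 0.8; F(0°)/I(60°) gauche 0.7; CH2Cl(120°)/iPr(180°) gauche 1.5; CH2Cl(120°)/I(60°) gauche 1.3 → 4.3 kcal/mol.
iPr at 240° (eclipsed): F(0°)/tBu(0°) eclipsed 3.3; CH2Cl(120°)/I(120°) eclipsed 3.9; H(240°)/iPr(240°) eclipsed 2.2 → 9.4 kcal/mol.
iPr at 300° (staggered): F(0°)/iPr(300°) gauche 0.6; F(0°)/tBu(60°) gauche 0.8; CH2Cl(120°)/tBu(60°) gauche 1.4; CH2Cl(120°)/I(180°) gauche 1.3 → 4.1 kcal/mol.
Max at 240° (9.4 kcal/mol), min at 300° (4.1 kcal/mol); barrier = 5.3 kcal/mol.

5.3 kcal/mol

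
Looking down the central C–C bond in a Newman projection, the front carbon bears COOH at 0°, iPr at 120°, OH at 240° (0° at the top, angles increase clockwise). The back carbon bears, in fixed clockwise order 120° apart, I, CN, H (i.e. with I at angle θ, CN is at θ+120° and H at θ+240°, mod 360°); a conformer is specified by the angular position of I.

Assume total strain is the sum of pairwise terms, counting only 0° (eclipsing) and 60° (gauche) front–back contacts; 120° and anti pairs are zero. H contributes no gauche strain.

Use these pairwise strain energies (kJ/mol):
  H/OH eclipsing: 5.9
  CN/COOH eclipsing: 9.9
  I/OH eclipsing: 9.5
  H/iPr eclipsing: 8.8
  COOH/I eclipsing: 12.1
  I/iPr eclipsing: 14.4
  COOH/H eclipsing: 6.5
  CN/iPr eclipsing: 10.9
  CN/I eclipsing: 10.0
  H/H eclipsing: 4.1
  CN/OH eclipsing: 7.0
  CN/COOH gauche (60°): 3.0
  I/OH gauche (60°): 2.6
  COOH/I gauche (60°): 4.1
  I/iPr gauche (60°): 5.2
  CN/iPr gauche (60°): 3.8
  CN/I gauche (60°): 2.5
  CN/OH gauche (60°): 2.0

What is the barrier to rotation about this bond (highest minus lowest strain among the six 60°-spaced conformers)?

I at 0° (eclipsed): COOH(0°)/I(0°) eclipsed 12.1; iPr(120°)/CN(120°) eclipsed 10.9; OH(240°)/H(240°) eclipsed 5.9 → 28.9 kJ/mol.
I at 60° (staggered): COOH(0°)/I(60°) gauche 4.1; iPr(120°)/I(60°) gauche 5.2; iPr(120°)/CN(180°) gauche 3.8; OH(240°)/CN(180°) gauche 2.0 → 15.1 kJ/mol.
I at 120° (eclipsed): COOH(0°)/H(0°) eclipsed 6.5; iPr(120°)/I(120°) eclipsed 14.4; OH(240°)/CN(240°) eclipsed 7.0 → 27.9 kJ/mol.
I at 180° (staggered): COOH(0°)/CN(300°) gauche 3.0; iPr(120°)/I(180°) gauche 5.2; OH(240°)/I(180°) gauche 2.6; OH(240°)/CN(300°) gauche 2.0 → 12.8 kJ/mol.
I at 240° (eclipsed): COOH(0°)/CN(0°) eclipsed 9.9; iPr(120°)/H(120°) eclipsed 8.8; OH(240°)/I(240°) eclipsed 9.5 → 28.2 kJ/mol.
I at 300° (staggered): COOH(0°)/I(300°) gauche 4.1; COOH(0°)/CN(60°) gauche 3.0; iPr(120°)/CN(60°) gauche 3.8; OH(240°)/I(300°) gauche 2.6 → 13.5 kJ/mol.
Max at 0° (28.9 kJ/mol), min at 180° (12.8 kJ/mol); barrier = 16.1 kJ/mol.

16.1 kJ/mol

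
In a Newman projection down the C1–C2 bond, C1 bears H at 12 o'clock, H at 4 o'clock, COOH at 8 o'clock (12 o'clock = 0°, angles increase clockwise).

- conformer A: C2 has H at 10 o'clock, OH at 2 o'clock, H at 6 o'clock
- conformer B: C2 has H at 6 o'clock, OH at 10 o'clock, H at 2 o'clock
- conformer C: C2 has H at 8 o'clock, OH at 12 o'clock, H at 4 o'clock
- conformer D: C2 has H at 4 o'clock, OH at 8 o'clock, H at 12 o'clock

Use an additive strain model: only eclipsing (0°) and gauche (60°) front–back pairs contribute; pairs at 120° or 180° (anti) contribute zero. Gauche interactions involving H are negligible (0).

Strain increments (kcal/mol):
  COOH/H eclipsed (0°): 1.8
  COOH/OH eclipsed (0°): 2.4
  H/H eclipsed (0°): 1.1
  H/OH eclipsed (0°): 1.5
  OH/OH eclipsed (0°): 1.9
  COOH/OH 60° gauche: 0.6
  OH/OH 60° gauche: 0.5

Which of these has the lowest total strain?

A (staggered): no non-H gauche contacts → 0.0 kcal/mol.
B (staggered): COOH(240°)/OH(300°) gauche 0.6 → 0.6 kcal/mol.
C (eclipsed): H(0°)/OH(0°) eclipsed 1.5; H(120°)/H(120°) eclipsed 1.1; COOH(240°)/H(240°) eclipsed 1.8 → 4.4 kcal/mol.
D (eclipsed): H(0°)/H(0°) eclipsed 1.1; H(120°)/H(120°) eclipsed 1.1; COOH(240°)/OH(240°) eclipsed 2.4 → 4.6 kcal/mol.
A has the lowest total (0.0 kcal/mol).

A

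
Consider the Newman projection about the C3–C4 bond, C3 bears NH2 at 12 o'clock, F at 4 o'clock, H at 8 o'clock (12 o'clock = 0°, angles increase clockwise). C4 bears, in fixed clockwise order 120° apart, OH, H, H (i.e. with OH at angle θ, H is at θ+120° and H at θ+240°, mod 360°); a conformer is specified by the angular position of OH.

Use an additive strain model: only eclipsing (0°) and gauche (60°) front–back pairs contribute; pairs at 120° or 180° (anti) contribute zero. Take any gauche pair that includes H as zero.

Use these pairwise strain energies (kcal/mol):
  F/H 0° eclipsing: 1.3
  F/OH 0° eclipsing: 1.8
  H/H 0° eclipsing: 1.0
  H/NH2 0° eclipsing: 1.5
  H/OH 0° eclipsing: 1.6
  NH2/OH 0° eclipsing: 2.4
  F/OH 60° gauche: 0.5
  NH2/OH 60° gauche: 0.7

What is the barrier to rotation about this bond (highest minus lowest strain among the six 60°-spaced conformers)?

4.2 kcal/mol

OH at 0° (eclipsed): NH2–OH eclipsed, F–H eclipsed, H–H eclipsed; 2.4 + 1.3 + 1.0 = 4.7 kcal/mol.
OH at 60° (staggered): NH2–OH gauche, F–OH gauche; 0.7 + 0.5 = 1.2 kcal/mol.
OH at 120° (eclipsed): NH2–H eclipsed, F–OH eclipsed, H–H eclipsed; 1.5 + 1.8 + 1.0 = 4.3 kcal/mol.
OH at 180° (staggered): F–OH gauche; 0.5 = 0.5 kcal/mol.
OH at 240° (eclipsed): NH2–H eclipsed, F–H eclipsed, H–OH eclipsed; 1.5 + 1.3 + 1.6 = 4.4 kcal/mol.
OH at 300° (staggered): NH2–OH gauche; 0.7 = 0.7 kcal/mol.
Max at 0° (4.7 kcal/mol), min at 180° (0.5 kcal/mol); barrier = 4.2 kcal/mol.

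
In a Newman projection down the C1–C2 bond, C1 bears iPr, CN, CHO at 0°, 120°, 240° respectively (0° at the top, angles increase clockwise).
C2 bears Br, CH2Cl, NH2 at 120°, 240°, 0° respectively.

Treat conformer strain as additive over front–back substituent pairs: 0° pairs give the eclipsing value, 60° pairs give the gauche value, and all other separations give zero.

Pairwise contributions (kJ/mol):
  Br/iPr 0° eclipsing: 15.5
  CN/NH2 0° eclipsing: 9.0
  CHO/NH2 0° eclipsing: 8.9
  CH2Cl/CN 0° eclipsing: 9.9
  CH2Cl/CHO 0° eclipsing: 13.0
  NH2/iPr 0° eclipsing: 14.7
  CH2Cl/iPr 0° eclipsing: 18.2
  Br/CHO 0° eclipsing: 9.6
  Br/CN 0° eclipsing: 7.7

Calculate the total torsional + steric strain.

35.4 kJ/mol

This conformer is eclipsed. iPr at 0° is eclipsed with NH2 at 0° (14.7); CN at 120° is eclipsed with Br at 120° (7.7); CHO at 240° is eclipsed with CH2Cl at 240° (13.0). Total 35.4 kJ/mol.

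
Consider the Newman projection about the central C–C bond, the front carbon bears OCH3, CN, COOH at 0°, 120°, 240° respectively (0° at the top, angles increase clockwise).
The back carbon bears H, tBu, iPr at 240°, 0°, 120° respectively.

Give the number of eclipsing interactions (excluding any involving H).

2

Non-H eclipsing pairs: OCH3(0°)/tBu(0°); CN(120°)/iPr(120°) — 2 interactions.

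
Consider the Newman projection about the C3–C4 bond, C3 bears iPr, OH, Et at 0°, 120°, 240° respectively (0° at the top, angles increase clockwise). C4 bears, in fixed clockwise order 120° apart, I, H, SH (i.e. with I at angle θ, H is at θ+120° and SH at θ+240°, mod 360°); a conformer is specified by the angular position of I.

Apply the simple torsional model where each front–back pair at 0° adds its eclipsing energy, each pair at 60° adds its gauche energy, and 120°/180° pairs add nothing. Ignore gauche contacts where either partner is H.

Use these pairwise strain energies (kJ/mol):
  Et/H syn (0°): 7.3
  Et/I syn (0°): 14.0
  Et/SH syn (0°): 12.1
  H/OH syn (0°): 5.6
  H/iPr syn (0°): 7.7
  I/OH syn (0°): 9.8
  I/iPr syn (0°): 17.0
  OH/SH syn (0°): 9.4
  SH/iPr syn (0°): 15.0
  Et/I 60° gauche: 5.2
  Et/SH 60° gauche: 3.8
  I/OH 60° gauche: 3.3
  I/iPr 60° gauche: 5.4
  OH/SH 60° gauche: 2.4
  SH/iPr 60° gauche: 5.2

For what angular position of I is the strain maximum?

0°

I at 0° is eclipsed. iPr at 0° is eclipsed with I at 0° (17.0); OH at 120° is eclipsed with H at 120° (5.6); Et at 240° is eclipsed with SH at 240° (12.1). Total 34.7 kJ/mol.
I at 60° is staggered. iPr at 0° is gauche with I at 60° (5.4); iPr at 0° is gauche with SH at 300° (5.2); OH at 120° is gauche with I at 60° (3.3); Et at 240° is gauche with SH at 300° (3.8). Total 17.7 kJ/mol.
I at 120° is eclipsed. iPr at 0° is eclipsed with SH at 0° (15.0); OH at 120° is eclipsed with I at 120° (9.8); Et at 240° is eclipsed with H at 240° (7.3). Total 32.1 kJ/mol.
I at 180° is staggered. iPr at 0° is gauche with SH at 60° (5.2); OH at 120° is gauche with I at 180° (3.3); OH at 120° is gauche with SH at 60° (2.4); Et at 240° is gauche with I at 180° (5.2). Total 16.1 kJ/mol.
I at 240° is eclipsed. iPr at 0° is eclipsed with H at 0° (7.7); OH at 120° is eclipsed with SH at 120° (9.4); Et at 240° is eclipsed with I at 240° (14.0). Total 31.1 kJ/mol.
I at 300° is staggered. iPr at 0° is gauche with I at 300° (5.4); OH at 120° is gauche with SH at 180° (2.4); Et at 240° is gauche with I at 300° (5.2); Et at 240° is gauche with SH at 180° (3.8). Total 16.8 kJ/mol.
The maximum (34.7 kJ/mol) occurs with I at 0°.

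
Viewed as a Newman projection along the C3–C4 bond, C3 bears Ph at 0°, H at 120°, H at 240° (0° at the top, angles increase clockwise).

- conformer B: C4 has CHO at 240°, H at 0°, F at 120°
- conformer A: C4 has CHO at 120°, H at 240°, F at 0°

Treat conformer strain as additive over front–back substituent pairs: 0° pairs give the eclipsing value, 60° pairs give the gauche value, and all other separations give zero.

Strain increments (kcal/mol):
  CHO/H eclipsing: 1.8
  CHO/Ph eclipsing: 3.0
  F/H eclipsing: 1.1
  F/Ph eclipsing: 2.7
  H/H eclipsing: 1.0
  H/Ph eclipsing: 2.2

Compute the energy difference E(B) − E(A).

-0.4 kcal/mol

B (eclipsed): Ph(0°)/H(0°) eclipsed 2.2; H(120°)/F(120°) eclipsed 1.1; H(240°)/CHO(240°) eclipsed 1.8 → 5.1 kcal/mol.
A (eclipsed): Ph(0°)/F(0°) eclipsed 2.7; H(120°)/CHO(120°) eclipsed 1.8; H(240°)/H(240°) eclipsed 1.0 → 5.5 kcal/mol.
E(B) − E(A) = 5.1 − 5.5 = -0.4 kcal/mol.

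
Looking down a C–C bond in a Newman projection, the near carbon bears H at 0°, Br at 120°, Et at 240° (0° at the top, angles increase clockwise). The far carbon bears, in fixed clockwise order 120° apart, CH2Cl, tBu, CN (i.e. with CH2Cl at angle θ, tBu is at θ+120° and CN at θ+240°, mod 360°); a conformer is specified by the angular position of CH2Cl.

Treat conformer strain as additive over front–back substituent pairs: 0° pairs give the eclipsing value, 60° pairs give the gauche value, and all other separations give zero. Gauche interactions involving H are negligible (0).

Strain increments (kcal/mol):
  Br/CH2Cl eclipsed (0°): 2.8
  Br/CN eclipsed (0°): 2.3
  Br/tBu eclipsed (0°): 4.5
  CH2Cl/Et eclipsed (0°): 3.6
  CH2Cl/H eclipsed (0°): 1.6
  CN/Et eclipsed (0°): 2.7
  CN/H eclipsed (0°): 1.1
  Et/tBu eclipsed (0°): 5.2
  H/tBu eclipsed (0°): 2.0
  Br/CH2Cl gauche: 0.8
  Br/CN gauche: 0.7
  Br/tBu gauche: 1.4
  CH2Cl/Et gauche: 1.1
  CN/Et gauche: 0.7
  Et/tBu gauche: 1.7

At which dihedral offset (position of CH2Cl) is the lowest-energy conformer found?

300°

CH2Cl at 0° is eclipsed. H at 0° is eclipsed with CH2Cl at 0° (1.6); Br at 120° is eclipsed with tBu at 120° (4.5); Et at 240° is eclipsed with CN at 240° (2.7). Total 8.8 kcal/mol.
CH2Cl at 60° is staggered. Br at 120° is gauche with CH2Cl at 60° (0.8); Br at 120° is gauche with tBu at 180° (1.4); Et at 240° is gauche with tBu at 180° (1.7); Et at 240° is gauche with CN at 300° (0.7). Total 4.6 kcal/mol.
CH2Cl at 120° is eclipsed. H at 0° is eclipsed with CN at 0° (1.1); Br at 120° is eclipsed with CH2Cl at 120° (2.8); Et at 240° is eclipsed with tBu at 240° (5.2). Total 9.1 kcal/mol.
CH2Cl at 180° is staggered. Br at 120° is gauche with CH2Cl at 180° (0.8); Br at 120° is gauche with CN at 60° (0.7); Et at 240° is gauche with CH2Cl at 180° (1.1); Et at 240° is gauche with tBu at 300° (1.7). Total 4.3 kcal/mol.
CH2Cl at 240° is eclipsed. H at 0° is eclipsed with tBu at 0° (2.0); Br at 120° is eclipsed with CN at 120° (2.3); Et at 240° is eclipsed with CH2Cl at 240° (3.6). Total 7.9 kcal/mol.
CH2Cl at 300° is staggered. Br at 120° is gauche with tBu at 60° (1.4); Br at 120° is gauche with CN at 180° (0.7); Et at 240° is gauche with CH2Cl at 300° (1.1); Et at 240° is gauche with CN at 180° (0.7). Total 3.9 kcal/mol.
The minimum (3.9 kcal/mol) occurs with CH2Cl at 300°.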